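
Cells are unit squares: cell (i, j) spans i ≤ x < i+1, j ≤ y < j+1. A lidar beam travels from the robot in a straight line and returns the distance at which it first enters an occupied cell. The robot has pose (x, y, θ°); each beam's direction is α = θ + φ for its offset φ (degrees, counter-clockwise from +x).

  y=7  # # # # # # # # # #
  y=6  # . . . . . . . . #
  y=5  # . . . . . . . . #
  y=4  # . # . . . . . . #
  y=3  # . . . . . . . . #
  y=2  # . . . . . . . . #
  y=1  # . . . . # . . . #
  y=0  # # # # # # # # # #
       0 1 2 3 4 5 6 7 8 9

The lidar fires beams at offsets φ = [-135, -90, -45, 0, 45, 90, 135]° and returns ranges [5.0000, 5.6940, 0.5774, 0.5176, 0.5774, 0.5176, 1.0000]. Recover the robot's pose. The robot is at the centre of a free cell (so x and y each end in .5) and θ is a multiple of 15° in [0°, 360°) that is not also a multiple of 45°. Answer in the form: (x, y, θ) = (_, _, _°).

(x, y, θ) = (6.5, 1.5, 195°)

The pose lattice has 46·16 = 736 candidates. Test each by forward raycasting.
  (5.5, 5.5, 210°): beam 1 = 1.5529 ≠ 5.0000 ✗
  (2.5, 1.5, 30°): beam 1 = 0.5176 ≠ 5.0000 ✗
  (6.5, 3.5, 300°): beam 1 = 3.6235 ≠ 5.0000 ✗
  …
  (6.5, 1.5, 195°): r_1=5.0000, r_2=5.6940, r_3=0.5774, r_4=0.5176, r_5=0.5774, r_6=0.5176, r_7=1.0000 — all match ✓
Only this pose fits every beam.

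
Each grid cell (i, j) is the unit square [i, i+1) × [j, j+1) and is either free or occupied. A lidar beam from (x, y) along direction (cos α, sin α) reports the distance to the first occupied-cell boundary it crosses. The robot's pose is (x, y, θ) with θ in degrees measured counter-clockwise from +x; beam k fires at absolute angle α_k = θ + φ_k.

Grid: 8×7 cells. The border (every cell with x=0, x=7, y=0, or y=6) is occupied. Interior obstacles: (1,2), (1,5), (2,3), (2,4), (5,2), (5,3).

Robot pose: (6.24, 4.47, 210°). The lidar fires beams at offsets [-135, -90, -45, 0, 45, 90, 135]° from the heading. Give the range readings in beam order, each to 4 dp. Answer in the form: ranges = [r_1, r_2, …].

ranges = [1.5840, 1.7667, 4.3896, 0.9400, 0.9273, 1.5200, 0.7868]

beam 1: φ=-135°, α=75°
  direction (0.2588, 0.9659); cell (6,4); t to first gridline: x 2.9364, y 0.5487 (then +3.8637 / +1.0353)
    (6,5) via y @ 0.5487
    (6,6) via y @ 1.5840  # hit
  → r_1 = 1.5840
beam 2: φ=-90°, α=120°
  direction (-0.5000, 0.8660); cell (6,4); t to first gridline: x 0.4800, y 0.6120 (then +2.0000 / +1.1547)
    (5,4) via x @ 0.4800
    (5,5) via y @ 0.6120
    (5,6) via y @ 1.7667  # hit
  → r_2 = 1.7667
beam 3: φ=-45°, α=165°
  direction (-0.9659, 0.2588); cell (6,4); t to first gridline: x 0.2485, y 2.0478 (then +1.0353 / +3.8637)
    (5,4) via x @ 0.2485
    (4,4) via x @ 1.2837
    (4,5) via y @ 2.0478
    (3,5) via x @ 2.3190
    (2,5) via x @ 3.3543
    (1,5) via x @ 4.3896  # hit
  → r_3 = 4.3896
beam 4: φ=0°, α=210°
  direction (-0.8660, -0.5000); cell (6,4); t to first gridline: x 0.2771, y 0.9400 (then +1.1547 / +2.0000)
    (5,4) via x @ 0.2771
    (5,3) via y @ 0.9400  # hit
  → r_4 = 0.9400
beam 5: φ=45°, α=255°
  direction (-0.2588, -0.9659); cell (6,4); t to first gridline: x 0.9273, y 0.4866 (then +3.8637 / +1.0353)
    (6,3) via y @ 0.4866
    (5,3) via x @ 0.9273  # hit
  → r_5 = 0.9273
beam 6: φ=90°, α=300°
  direction (0.5000, -0.8660); cell (6,4); t to first gridline: x 1.5200, y 0.5427 (then +2.0000 / +1.1547)
    (6,3) via y @ 0.5427
    (7,3) via x @ 1.5200  # hit
  → r_6 = 1.5200
beam 7: φ=135°, α=345°
  direction (0.9659, -0.2588); cell (6,4); t to first gridline: x 0.7868, y 1.8159 (then +1.0353 / +3.8637)
    (7,4) via x @ 0.7868  # hit
  → r_7 = 0.7868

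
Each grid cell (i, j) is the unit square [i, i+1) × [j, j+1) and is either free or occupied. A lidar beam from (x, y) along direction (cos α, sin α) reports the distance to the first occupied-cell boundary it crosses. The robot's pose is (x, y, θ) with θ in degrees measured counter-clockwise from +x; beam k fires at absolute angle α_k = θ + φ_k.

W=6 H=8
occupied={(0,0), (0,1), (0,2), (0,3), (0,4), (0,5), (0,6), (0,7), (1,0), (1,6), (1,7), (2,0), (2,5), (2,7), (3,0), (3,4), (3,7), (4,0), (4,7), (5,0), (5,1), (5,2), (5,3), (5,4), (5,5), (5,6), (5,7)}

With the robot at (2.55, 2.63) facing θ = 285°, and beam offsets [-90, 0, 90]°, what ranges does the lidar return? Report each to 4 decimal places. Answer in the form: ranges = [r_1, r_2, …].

ranges = [1.6047, 1.6875, 2.5364]

beam 1: φ=-90°, α=195°
  d=(-0.9659,-0.2588)  start (2,2)  tX=0.5694 tY=2.4341  stride 1/|dx|=1.0353 1/|dy|=3.8637
    cross x-line → (1,2), t=0.5694
    cross x-line → (0,2), t=1.6047 (wall)
  → r_1 = 1.6047
beam 2: φ=0°, α=285°
  d=(0.2588,-0.9659)  start (2,2)  tX=1.7387 tY=0.6522  stride 1/|dx|=3.8637 1/|dy|=1.0353
    cross y-line → (2,1), t=0.6522
    cross y-line → (2,0), t=1.6875 (wall)
  → r_2 = 1.6875
beam 3: φ=90°, α=15°
  d=(0.9659,0.2588)  start (2,2)  tX=0.4659 tY=1.4296  stride 1/|dx|=1.0353 1/|dy|=3.8637
    cross x-line → (3,2), t=0.4659
    cross y-line → (3,3), t=1.4296
    cross x-line → (4,3), t=1.5012
    cross x-line → (5,3), t=2.5364 (wall)
  → r_3 = 2.5364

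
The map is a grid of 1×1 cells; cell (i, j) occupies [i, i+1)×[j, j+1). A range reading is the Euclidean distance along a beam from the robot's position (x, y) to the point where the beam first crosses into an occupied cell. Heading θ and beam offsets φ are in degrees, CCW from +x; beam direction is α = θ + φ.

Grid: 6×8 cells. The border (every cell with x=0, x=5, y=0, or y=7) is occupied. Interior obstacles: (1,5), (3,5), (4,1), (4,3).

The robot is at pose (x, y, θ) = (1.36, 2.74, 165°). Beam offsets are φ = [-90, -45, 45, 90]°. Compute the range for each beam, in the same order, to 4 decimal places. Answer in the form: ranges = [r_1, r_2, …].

beam 1: φ=-90°, α=75°
  cosα=0.2588 sinα=0.9659 | (1,2) | tMaxX 2.4728 tMaxY 0.2692 | tΔX 3.8637 tΔY 1.0353
    t=0.2692 [y] (1,3)
    t=1.3044 [y] (1,4)
    t=2.3397 [y] (1,5) — stop
  → r_1 = 2.3397
beam 2: φ=-45°, α=120°
  cosα=-0.5000 sinα=0.8660 | (1,2) | tMaxX 0.7200 tMaxY 0.3002 | tΔX 2.0000 tΔY 1.1547
    t=0.3002 [y] (1,3)
    t=0.7200 [x] (0,3) — stop
  → r_2 = 0.7200
beam 3: φ=45°, α=210°
  cosα=-0.8660 sinα=-0.5000 | (1,2) | tMaxX 0.4157 tMaxY 1.4800 | tΔX 1.1547 tΔY 2.0000
    t=0.4157 [x] (0,2) — stop
  → r_3 = 0.4157
beam 4: φ=90°, α=255°
  cosα=-0.2588 sinα=-0.9659 | (1,2) | tMaxX 1.3909 tMaxY 0.7661 | tΔX 3.8637 tΔY 1.0353
    t=0.7661 [y] (1,1)
    t=1.3909 [x] (0,1) — stop
  → r_4 = 1.3909

ranges = [2.3397, 0.7200, 0.4157, 1.3909]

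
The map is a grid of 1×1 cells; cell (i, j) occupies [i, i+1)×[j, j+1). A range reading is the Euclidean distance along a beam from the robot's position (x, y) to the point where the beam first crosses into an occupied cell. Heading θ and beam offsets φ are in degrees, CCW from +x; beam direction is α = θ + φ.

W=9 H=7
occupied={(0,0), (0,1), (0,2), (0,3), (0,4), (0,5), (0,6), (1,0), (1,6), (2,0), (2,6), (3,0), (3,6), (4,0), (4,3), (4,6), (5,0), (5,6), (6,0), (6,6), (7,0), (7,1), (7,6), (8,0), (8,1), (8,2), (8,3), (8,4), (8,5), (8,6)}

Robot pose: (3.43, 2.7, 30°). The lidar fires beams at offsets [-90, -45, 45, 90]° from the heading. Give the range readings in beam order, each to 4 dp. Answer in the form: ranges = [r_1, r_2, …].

beam 1: φ=-90°, α=300°
  dir = (cos 300°, sin 300°) = (0.5000, -0.8660); from cell (3,2)
  next x-line at t=1.1400, next y-line at t=0.8083; Δt_x=2.0000, Δt_y=1.1547
    y: enter (3,1) at t=0.8083
    x: enter (4,1) at t=1.1400
    y: enter (4,0) at t=1.9630 ← occupied
  → r_1 = 1.9630
beam 2: φ=-45°, α=345°
  dir = (cos 345°, sin 345°) = (0.9659, -0.2588); from cell (3,2)
  next x-line at t=0.5901, next y-line at t=2.7046; Δt_x=1.0353, Δt_y=3.8637
    x: enter (4,2) at t=0.5901
    x: enter (5,2) at t=1.6254
    x: enter (6,2) at t=2.6607
    y: enter (6,1) at t=2.7046
    x: enter (7,1) at t=3.6959 ← occupied
  → r_2 = 3.6959
beam 3: φ=45°, α=75°
  dir = (cos 75°, sin 75°) = (0.2588, 0.9659); from cell (3,2)
  next x-line at t=2.2023, next y-line at t=0.3106; Δt_x=3.8637, Δt_y=1.0353
    y: enter (3,3) at t=0.3106
    y: enter (3,4) at t=1.3459
    x: enter (4,4) at t=2.2023
    y: enter (4,5) at t=2.3811
    y: enter (4,6) at t=3.4164 ← occupied
  → r_3 = 3.4164
beam 4: φ=90°, α=120°
  dir = (cos 120°, sin 120°) = (-0.5000, 0.8660); from cell (3,2)
  next x-line at t=0.8600, next y-line at t=0.3464; Δt_x=2.0000, Δt_y=1.1547
    y: enter (3,3) at t=0.3464
    x: enter (2,3) at t=0.8600
    y: enter (2,4) at t=1.5011
    y: enter (2,5) at t=2.6558
    x: enter (1,5) at t=2.8600
    y: enter (1,6) at t=3.8105 ← occupied
  → r_4 = 3.8105

ranges = [1.9630, 3.6959, 3.4164, 3.8105]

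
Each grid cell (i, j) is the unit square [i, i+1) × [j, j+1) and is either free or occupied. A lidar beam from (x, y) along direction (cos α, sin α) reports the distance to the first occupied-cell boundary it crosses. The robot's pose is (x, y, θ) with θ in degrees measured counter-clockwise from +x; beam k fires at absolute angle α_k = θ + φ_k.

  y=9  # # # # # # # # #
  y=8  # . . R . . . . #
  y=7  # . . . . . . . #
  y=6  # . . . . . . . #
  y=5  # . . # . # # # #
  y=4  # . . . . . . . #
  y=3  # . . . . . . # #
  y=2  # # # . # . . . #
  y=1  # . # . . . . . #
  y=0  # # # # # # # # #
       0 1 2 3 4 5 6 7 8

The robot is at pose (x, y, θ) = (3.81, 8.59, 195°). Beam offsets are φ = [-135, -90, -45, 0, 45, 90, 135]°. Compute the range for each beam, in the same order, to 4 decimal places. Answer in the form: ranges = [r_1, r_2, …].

beam 1: φ=-135°, α=60°
  d=(0.5000,0.8660)  start (3,8)  tX=0.3800 tY=0.4734  stride 1/|dx|=2.0000 1/|dy|=1.1547
    cross x-line → (4,8), t=0.3800
    cross y-line → (4,9), t=0.4734 (wall)
  → r_1 = 0.4734
beam 2: φ=-90°, α=105°
  d=(-0.2588,0.9659)  start (3,8)  tX=3.1296 tY=0.4245  stride 1/|dx|=3.8637 1/|dy|=1.0353
    cross y-line → (3,9), t=0.4245 (wall)
  → r_2 = 0.4245
beam 3: φ=-45°, α=150°
  d=(-0.8660,0.5000)  start (3,8)  tX=0.9353 tY=0.8200  stride 1/|dx|=1.1547 1/|dy|=2.0000
    cross y-line → (3,9), t=0.8200 (wall)
  → r_3 = 0.8200
beam 4: φ=0°, α=195°
  d=(-0.9659,-0.2588)  start (3,8)  tX=0.8386 tY=2.2796  stride 1/|dx|=1.0353 1/|dy|=3.8637
    cross x-line → (2,8), t=0.8386
    cross x-line → (1,8), t=1.8738
    cross y-line → (1,7), t=2.2796
    cross x-line → (0,7), t=2.9091 (wall)
  → r_4 = 2.9091
beam 5: φ=45°, α=240°
  d=(-0.5000,-0.8660)  start (3,8)  tX=1.6200 tY=0.6813  stride 1/|dx|=2.0000 1/|dy|=1.1547
    cross y-line → (3,7), t=0.6813
    cross x-line → (2,7), t=1.6200
    cross y-line → (2,6), t=1.8360
    cross y-line → (2,5), t=2.9907
    cross x-line → (1,5), t=3.6200
    cross y-line → (1,4), t=4.1454
    cross y-line → (1,3), t=5.3001
    cross x-line → (0,3), t=5.6200 (wall)
  → r_5 = 5.6200
beam 6: φ=90°, α=285°
  d=(0.2588,-0.9659)  start (3,8)  tX=0.7341 tY=0.6108  stride 1/|dx|=3.8637 1/|dy|=1.0353
    cross y-line → (3,7), t=0.6108
    cross x-line → (4,7), t=0.7341
    cross y-line → (4,6), t=1.6461
    cross y-line → (4,5), t=2.6814
    cross y-line → (4,4), t=3.7166
    cross x-line → (5,4), t=4.5978
    cross y-line → (5,3), t=4.7519
    cross y-line → (5,2), t=5.7872
    cross y-line → (5,1), t=6.8225
    cross y-line → (5,0), t=7.8577 (wall)
  → r_6 = 7.8577
beam 7: φ=135°, α=330°
  d=(0.8660,-0.5000)  start (3,8)  tX=0.2194 tY=1.1800  stride 1/|dx|=1.1547 1/|dy|=2.0000
    cross x-line → (4,8), t=0.2194
    cross y-line → (4,7), t=1.1800
    cross x-line → (5,7), t=1.3741
    cross x-line → (6,7), t=2.5288
    cross y-line → (6,6), t=3.1800
    cross x-line → (7,6), t=3.6835
    cross x-line → (8,6), t=4.8382 (wall)
  → r_7 = 4.8382

ranges = [0.4734, 0.4245, 0.8200, 2.9091, 5.6200, 7.8577, 4.8382]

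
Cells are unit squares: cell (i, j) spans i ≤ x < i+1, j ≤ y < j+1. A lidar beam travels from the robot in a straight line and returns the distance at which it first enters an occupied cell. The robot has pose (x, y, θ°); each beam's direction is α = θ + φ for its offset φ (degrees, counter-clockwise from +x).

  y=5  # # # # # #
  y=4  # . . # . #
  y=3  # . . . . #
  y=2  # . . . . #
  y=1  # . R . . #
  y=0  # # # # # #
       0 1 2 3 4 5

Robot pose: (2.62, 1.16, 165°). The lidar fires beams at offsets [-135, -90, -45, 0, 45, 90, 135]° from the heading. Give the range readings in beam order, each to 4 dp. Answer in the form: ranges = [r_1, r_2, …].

beam 1: φ=-135°, α=30°
  cosα=0.8660 sinα=0.5000 | (2,1) | tMaxX 0.4388 tMaxY 1.6800 | tΔX 1.1547 tΔY 2.0000
    t=0.4388 [x] (3,1)
    t=1.5935 [x] (4,1)
    t=1.6800 [y] (4,2)
    t=2.7482 [x] (5,2) — stop
  → r_1 = 2.7482
beam 2: φ=-90°, α=75°
  cosα=0.2588 sinα=0.9659 | (2,1) | tMaxX 1.4682 tMaxY 0.8696 | tΔX 3.8637 tΔY 1.0353
    t=0.8696 [y] (2,2)
    t=1.4682 [x] (3,2)
    t=1.9049 [y] (3,3)
    t=2.9402 [y] (3,4) — stop
  → r_2 = 2.9402
beam 3: φ=-45°, α=120°
  cosα=-0.5000 sinα=0.8660 | (2,1) | tMaxX 1.2400 tMaxY 0.9699 | tΔX 2.0000 tΔY 1.1547
    t=0.9699 [y] (2,2)
    t=1.2400 [x] (1,2)
    t=2.1246 [y] (1,3)
    t=3.2400 [x] (0,3) — stop
  → r_3 = 3.2400
beam 4: φ=0°, α=165°
  cosα=-0.9659 sinα=0.2588 | (2,1) | tMaxX 0.6419 tMaxY 3.2455 | tΔX 1.0353 tΔY 3.8637
    t=0.6419 [x] (1,1)
    t=1.6771 [x] (0,1) — stop
  → r_4 = 1.6771
beam 5: φ=45°, α=210°
  cosα=-0.8660 sinα=-0.5000 | (2,1) | tMaxX 0.7159 tMaxY 0.3200 | tΔX 1.1547 tΔY 2.0000
    t=0.3200 [y] (2,0) — stop
  → r_5 = 0.3200
beam 6: φ=90°, α=255°
  cosα=-0.2588 sinα=-0.9659 | (2,1) | tMaxX 2.3955 tMaxY 0.1656 | tΔX 3.8637 tΔY 1.0353
    t=0.1656 [y] (2,0) — stop
  → r_6 = 0.1656
beam 7: φ=135°, α=300°
  cosα=0.5000 sinα=-0.8660 | (2,1) | tMaxX 0.7600 tMaxY 0.1848 | tΔX 2.0000 tΔY 1.1547
    t=0.1848 [y] (2,0) — stop
  → r_7 = 0.1848

ranges = [2.7482, 2.9402, 3.2400, 1.6771, 0.3200, 0.1656, 0.1848]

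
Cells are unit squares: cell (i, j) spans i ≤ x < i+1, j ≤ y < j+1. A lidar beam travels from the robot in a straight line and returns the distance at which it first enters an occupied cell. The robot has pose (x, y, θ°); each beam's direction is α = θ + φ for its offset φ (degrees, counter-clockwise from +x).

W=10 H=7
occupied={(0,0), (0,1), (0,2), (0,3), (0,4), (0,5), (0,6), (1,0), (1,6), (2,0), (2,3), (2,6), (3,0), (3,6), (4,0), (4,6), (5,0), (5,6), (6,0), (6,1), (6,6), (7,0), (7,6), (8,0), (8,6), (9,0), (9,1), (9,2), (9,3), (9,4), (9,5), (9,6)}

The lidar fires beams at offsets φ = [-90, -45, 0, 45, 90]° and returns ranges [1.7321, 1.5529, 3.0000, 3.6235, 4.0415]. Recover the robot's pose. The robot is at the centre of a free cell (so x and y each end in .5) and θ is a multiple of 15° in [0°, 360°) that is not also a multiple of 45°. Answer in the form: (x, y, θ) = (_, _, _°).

Candidates: 38 free-cell centres × 16 headings = 608 poses. Raycast each; keep the one whose scan matches to 4 dp.
  (3.5, 5.5, 15°): beam 1 = 4.6587 ≠ 1.7321 ✗
  (4.5, 4.5, 195°): beam 1 = 1.5529 ≠ 1.7321 ✗
  (3.5, 3.5, 60°): beam 1 = 3.0000 ≠ 1.7321 ✗
  (4.5, 4.5, 285°): beam 1 = 1.9319 ≠ 1.7321 ✗
  (8.5, 1.5, 120°): beam 1 = 0.5774 ≠ 1.7321 ✗
  …
  (6.5, 4.5, 150°): r_1=1.7321, r_2=1.5529, r_3=3.0000, r_4=3.6235, r_5=4.0415 — all match ✓
Unique over the lattice → pose = (6.5, 4.5, 150°).

(x, y, θ) = (6.5, 4.5, 150°)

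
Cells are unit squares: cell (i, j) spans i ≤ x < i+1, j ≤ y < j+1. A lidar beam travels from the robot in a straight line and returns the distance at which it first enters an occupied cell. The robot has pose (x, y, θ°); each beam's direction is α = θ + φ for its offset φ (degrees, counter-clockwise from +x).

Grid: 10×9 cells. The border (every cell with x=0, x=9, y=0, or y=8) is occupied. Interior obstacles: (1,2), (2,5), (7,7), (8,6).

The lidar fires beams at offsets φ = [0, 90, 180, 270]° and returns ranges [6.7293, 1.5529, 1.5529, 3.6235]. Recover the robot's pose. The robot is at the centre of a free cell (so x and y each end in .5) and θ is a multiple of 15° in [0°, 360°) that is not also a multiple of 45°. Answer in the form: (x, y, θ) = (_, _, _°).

Candidates: 52 free-cell centres × 16 headings = 832 poses. Raycast each; keep the one whose scan matches to 4 dp.
  (2.5, 3.5, 210°): beam 1 = 1.0000 ≠ 6.7293 ✗
  (4.5, 6.5, 30°): beam 1 = 2.8868 ≠ 6.7293 ✗
  (8.5, 5.5, 60°): beam 1 = 0.5774 ≠ 6.7293 ✗
  …
  (7.5, 2.5, 165°): r_1=6.7293, r_2=1.5529, r_3=1.5529, r_4=3.6235 — all match ✓
Only this pose fits every beam.

(x, y, θ) = (7.5, 2.5, 165°)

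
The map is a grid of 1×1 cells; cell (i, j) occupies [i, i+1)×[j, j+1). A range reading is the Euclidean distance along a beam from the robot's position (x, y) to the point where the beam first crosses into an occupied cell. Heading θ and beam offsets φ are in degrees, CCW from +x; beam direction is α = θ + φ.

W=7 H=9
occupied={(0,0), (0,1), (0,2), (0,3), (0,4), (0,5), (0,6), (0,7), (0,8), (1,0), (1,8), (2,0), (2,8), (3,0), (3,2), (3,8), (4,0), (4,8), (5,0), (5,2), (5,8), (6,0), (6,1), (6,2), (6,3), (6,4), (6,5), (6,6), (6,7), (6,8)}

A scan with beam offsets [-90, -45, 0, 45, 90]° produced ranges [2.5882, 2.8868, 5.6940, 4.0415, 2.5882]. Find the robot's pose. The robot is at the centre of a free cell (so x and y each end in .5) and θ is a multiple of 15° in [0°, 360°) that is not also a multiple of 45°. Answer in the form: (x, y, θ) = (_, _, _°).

The pose lattice has 33·16 = 528 candidates. Test each by forward raycasting.
  (5.5, 3.5, 345°): beam 1 = 0.5176 ≠ 2.5882 ✗
  (4.5, 6.5, 15°): beam 1 = 3.6235 ≠ 2.5882 ✗
  (3.5, 6.5, 345°): beam 1 = 5.6940 ≠ 2.5882 ✗
  …
  (3.5, 6.5, 255°): r_1=2.5882, r_2=2.8868, r_3=5.6940, r_4=4.0415, r_5=2.5882 — all match ✓
Only this pose fits every beam.

(x, y, θ) = (3.5, 6.5, 255°)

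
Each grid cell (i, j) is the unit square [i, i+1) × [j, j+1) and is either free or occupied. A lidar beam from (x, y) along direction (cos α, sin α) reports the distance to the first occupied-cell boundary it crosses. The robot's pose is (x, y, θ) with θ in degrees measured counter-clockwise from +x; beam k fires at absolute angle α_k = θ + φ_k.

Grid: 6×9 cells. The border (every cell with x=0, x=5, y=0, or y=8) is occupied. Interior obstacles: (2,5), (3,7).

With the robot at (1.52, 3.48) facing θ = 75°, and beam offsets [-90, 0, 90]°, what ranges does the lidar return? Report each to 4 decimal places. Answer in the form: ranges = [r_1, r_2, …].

beam 1: φ=-90°, α=345°
  d=(0.9659,-0.2588)  start (1,3)  tX=0.4969 tY=1.8546  stride 1/|dx|=1.0353 1/|dy|=3.8637
    cross x-line → (2,3), t=0.4969
    cross x-line → (3,3), t=1.5322
    cross y-line → (3,2), t=1.8546
    cross x-line → (4,2), t=2.5675
    cross x-line → (5,2), t=3.6028 (wall)
  → r_1 = 3.6028
beam 2: φ=0°, α=75°
  d=(0.2588,0.9659)  start (1,3)  tX=1.8546 tY=0.5383  stride 1/|dx|=3.8637 1/|dy|=1.0353
    cross y-line → (1,4), t=0.5383
    cross y-line → (1,5), t=1.5736
    cross x-line → (2,5), t=1.8546 (wall)
  → r_2 = 1.8546
beam 3: φ=90°, α=165°
  d=(-0.9659,0.2588)  start (1,3)  tX=0.5383 tY=2.0091  stride 1/|dx|=1.0353 1/|dy|=3.8637
    cross x-line → (0,3), t=0.5383 (wall)
  → r_3 = 0.5383

ranges = [3.6028, 1.8546, 0.5383]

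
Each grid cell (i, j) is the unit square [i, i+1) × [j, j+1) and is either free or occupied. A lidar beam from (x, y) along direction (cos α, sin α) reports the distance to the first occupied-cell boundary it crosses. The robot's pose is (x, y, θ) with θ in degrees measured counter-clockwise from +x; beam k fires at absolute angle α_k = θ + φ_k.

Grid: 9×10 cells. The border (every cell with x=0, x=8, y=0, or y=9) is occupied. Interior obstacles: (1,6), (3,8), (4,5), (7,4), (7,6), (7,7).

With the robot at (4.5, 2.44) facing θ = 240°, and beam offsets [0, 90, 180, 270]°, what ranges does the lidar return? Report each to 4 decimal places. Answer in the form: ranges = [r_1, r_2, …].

ranges = [1.6628, 2.8800, 5.0000, 4.0415]

beam 1: φ=0°, α=240°
  direction (-0.5000, -0.8660); cell (4,2); t to first gridline: x 1.0000, y 0.5081 (then +2.0000 / +1.1547)
    (4,1) via y @ 0.5081
    (3,1) via x @ 1.0000
    (3,0) via y @ 1.6628  # hit
  → r_1 = 1.6628
beam 2: φ=90°, α=330°
  direction (0.8660, -0.5000); cell (4,2); t to first gridline: x 0.5774, y 0.8800 (then +1.1547 / +2.0000)
    (5,2) via x @ 0.5774
    (5,1) via y @ 0.8800
    (6,1) via x @ 1.7321
    (6,0) via y @ 2.8800  # hit
  → r_2 = 2.8800
beam 3: φ=180°, α=60°
  direction (0.5000, 0.8660); cell (4,2); t to first gridline: x 1.0000, y 0.6466 (then +2.0000 / +1.1547)
    (4,3) via y @ 0.6466
    (5,3) via x @ 1.0000
    (5,4) via y @ 1.8013
    (5,5) via y @ 2.9560
    (6,5) via x @ 3.0000
    (6,6) via y @ 4.1107
    (7,6) via x @ 5.0000  # hit
  → r_3 = 5.0000
beam 4: φ=270°, α=150°
  direction (-0.8660, 0.5000); cell (4,2); t to first gridline: x 0.5774, y 1.1200 (then +1.1547 / +2.0000)
    (3,2) via x @ 0.5774
    (3,3) via y @ 1.1200
    (2,3) via x @ 1.7321
    (1,3) via x @ 2.8868
    (1,4) via y @ 3.1200
    (0,4) via x @ 4.0415  # hit
  → r_4 = 4.0415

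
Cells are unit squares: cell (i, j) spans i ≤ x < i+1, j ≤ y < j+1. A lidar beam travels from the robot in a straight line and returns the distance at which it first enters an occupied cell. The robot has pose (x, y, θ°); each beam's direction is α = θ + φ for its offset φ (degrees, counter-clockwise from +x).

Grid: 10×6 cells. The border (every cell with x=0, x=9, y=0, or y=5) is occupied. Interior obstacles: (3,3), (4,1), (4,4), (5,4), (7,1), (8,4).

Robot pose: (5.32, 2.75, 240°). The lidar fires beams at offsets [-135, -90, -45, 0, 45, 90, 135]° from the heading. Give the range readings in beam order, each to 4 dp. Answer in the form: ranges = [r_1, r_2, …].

beam 1: φ=-135°, α=105°
  d=(-0.2588,0.9659)  start (5,2)  tX=1.2364 tY=0.2588  stride 1/|dx|=3.8637 1/|dy|=1.0353
    cross y-line → (5,3), t=0.2588
    cross x-line → (4,3), t=1.2364
    cross y-line → (4,4), t=1.2941 (wall)
  → r_1 = 1.2941
beam 2: φ=-90°, α=150°
  d=(-0.8660,0.5000)  start (5,2)  tX=0.3695 tY=0.5000  stride 1/|dx|=1.1547 1/|dy|=2.0000
    cross x-line → (4,2), t=0.3695
    cross y-line → (4,3), t=0.5000
    cross x-line → (3,3), t=1.5242 (wall)
  → r_2 = 1.5242
beam 3: φ=-45°, α=195°
  d=(-0.9659,-0.2588)  start (5,2)  tX=0.3313 tY=2.8978  stride 1/|dx|=1.0353 1/|dy|=3.8637
    cross x-line → (4,2), t=0.3313
    cross x-line → (3,2), t=1.3666
    cross x-line → (2,2), t=2.4018
    cross y-line → (2,1), t=2.8978
    cross x-line → (1,1), t=3.4371
    cross x-line → (0,1), t=4.4724 (wall)
  → r_3 = 4.4724
beam 4: φ=0°, α=240°
  d=(-0.5000,-0.8660)  start (5,2)  tX=0.6400 tY=0.8660  stride 1/|dx|=2.0000 1/|dy|=1.1547
    cross x-line → (4,2), t=0.6400
    cross y-line → (4,1), t=0.8660 (wall)
  → r_4 = 0.8660
beam 5: φ=45°, α=285°
  d=(0.2588,-0.9659)  start (5,2)  tX=2.6273 tY=0.7765  stride 1/|dx|=3.8637 1/|dy|=1.0353
    cross y-line → (5,1), t=0.7765
    cross y-line → (5,0), t=1.8117 (wall)
  → r_5 = 1.8117
beam 6: φ=90°, α=330°
  d=(0.8660,-0.5000)  start (5,2)  tX=0.7852 tY=1.5000  stride 1/|dx|=1.1547 1/|dy|=2.0000
    cross x-line → (6,2), t=0.7852
    cross y-line → (6,1), t=1.5000
    cross x-line → (7,1), t=1.9399 (wall)
  → r_6 = 1.9399
beam 7: φ=135°, α=15°
  d=(0.9659,0.2588)  start (5,2)  tX=0.7040 tY=0.9659  stride 1/|dx|=1.0353 1/|dy|=3.8637
    cross x-line → (6,2), t=0.7040
    cross y-line → (6,3), t=0.9659
    cross x-line → (7,3), t=1.7393
    cross x-line → (8,3), t=2.7745
    cross x-line → (9,3), t=3.8098 (wall)
  → r_7 = 3.8098

ranges = [1.2941, 1.5242, 4.4724, 0.8660, 1.8117, 1.9399, 3.8098]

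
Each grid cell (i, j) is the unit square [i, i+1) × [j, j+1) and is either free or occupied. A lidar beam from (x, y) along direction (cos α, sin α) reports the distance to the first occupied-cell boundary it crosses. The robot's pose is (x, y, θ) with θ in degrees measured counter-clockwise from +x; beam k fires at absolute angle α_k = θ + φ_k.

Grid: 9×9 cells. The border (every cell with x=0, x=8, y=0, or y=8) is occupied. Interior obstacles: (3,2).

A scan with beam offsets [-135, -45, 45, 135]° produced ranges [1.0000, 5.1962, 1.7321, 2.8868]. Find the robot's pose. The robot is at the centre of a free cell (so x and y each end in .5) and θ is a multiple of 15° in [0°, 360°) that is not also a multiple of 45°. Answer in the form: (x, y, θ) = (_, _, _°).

Enumerate (i+0.5, j+0.5, θ) over the 48 free cells and 16 admissible headings. For each, cast all 4 beams and compare to the given ranges.
  (1.5, 5.5, 210°): beam 1 = 2.5882 ≠ 1.0000 ✗
  (3.5, 1.5, 75°): beam 1 = 0.5774 ≠ 1.0000 ✗
  (4.5, 7.5, 330°): beam 1 = 3.6235 ≠ 1.0000 ✗
  (4.5, 7.5, 30°): beam 1 = 4.6587 ≠ 1.0000 ✗
  …
  (2.5, 3.5, 105°): r_1=1.0000, r_2=5.1962, r_3=1.7321, r_4=2.8868 — all match ✓
Only this pose fits every beam.

(x, y, θ) = (2.5, 3.5, 105°)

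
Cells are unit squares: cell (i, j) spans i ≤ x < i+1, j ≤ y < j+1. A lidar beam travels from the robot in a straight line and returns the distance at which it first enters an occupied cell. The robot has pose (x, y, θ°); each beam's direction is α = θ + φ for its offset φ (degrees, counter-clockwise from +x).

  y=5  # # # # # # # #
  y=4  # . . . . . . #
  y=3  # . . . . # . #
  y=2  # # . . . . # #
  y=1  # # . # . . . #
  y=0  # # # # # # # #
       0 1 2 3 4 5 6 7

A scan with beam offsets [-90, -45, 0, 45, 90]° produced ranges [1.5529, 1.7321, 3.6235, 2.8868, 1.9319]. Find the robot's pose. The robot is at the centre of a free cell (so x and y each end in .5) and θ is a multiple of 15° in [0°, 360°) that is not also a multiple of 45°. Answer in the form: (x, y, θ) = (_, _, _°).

(x, y, θ) = (4.5, 3.5, 165°)

The pose lattice has 19·16 = 304 candidates. Test each by forward raycasting.
  (1.5, 4.5, 30°): beam 1 = 3.0000 ≠ 1.5529 ✗
  (2.5, 1.5, 75°): beam 1 = 0.5176 ≠ 1.5529 ✗
  (2.5, 4.5, 30°): beam 1 = 2.8868 ≠ 1.5529 ✗
  (2.5, 2.5, 105°): beam 1 = 2.5882 ≠ 1.5529 ✗
  …
  (4.5, 3.5, 165°): r_1=1.5529, r_2=1.7321, r_3=3.6235, r_4=2.8868, r_5=1.9319 — all match ✓
No second candidate reproduces the full scan.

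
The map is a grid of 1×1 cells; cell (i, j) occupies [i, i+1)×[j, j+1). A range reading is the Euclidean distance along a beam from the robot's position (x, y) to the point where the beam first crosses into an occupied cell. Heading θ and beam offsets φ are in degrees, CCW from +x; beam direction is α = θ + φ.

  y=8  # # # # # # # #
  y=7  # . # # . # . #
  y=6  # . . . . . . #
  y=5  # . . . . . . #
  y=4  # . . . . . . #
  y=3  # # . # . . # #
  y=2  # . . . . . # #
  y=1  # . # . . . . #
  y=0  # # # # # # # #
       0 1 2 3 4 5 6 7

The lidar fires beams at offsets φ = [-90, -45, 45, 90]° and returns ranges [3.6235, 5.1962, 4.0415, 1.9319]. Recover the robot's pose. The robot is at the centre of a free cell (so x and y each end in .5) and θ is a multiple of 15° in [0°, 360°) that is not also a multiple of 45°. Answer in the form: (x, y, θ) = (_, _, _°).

Candidates: 34 free-cell centres × 16 headings = 544 poses. Raycast each; keep the one whose scan matches to 4 dp.
  (4.5, 5.5, 300°): beam 1 = 3.0000 ≠ 3.6235 ✗
  (6.5, 1.5, 330°): beam 1 = 0.5774 ≠ 3.6235 ✗
  (3.5, 5.5, 75°): beam 2 = 4.0415 ≠ 5.1962 ✗
  (4.5, 5.5, 285°): beam 2 = 1.7321 ≠ 5.1962 ✗
  …
  (5.5, 4.5, 195°): r_1=3.6235, r_2=5.1962, r_3=4.0415, r_4=1.9319 — all match ✓
Only this pose fits every beam.

(x, y, θ) = (5.5, 4.5, 195°)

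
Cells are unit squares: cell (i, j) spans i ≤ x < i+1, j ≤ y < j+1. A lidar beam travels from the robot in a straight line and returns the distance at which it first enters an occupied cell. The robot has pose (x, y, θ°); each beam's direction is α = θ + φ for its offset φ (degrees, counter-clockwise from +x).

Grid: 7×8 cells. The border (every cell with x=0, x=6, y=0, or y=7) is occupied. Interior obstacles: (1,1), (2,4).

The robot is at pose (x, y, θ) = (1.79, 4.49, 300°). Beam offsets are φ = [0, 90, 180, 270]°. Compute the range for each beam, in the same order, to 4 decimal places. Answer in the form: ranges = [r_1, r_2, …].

beam 1: φ=0°, α=300°
  direction (0.5000, -0.8660); cell (1,4); t to first gridline: x 0.4200, y 0.5658 (then +2.0000 / +1.1547)
    (2,4) via x @ 0.4200  # hit
  → r_1 = 0.4200
beam 2: φ=90°, α=30°
  direction (0.8660, 0.5000); cell (1,4); t to first gridline: x 0.2425, y 1.0200 (then +1.1547 / +2.0000)
    (2,4) via x @ 0.2425  # hit
  → r_2 = 0.2425
beam 3: φ=180°, α=120°
  direction (-0.5000, 0.8660); cell (1,4); t to first gridline: x 1.5800, y 0.5889 (then +2.0000 / +1.1547)
    (1,5) via y @ 0.5889
    (0,5) via x @ 1.5800  # hit
  → r_3 = 1.5800
beam 4: φ=270°, α=210°
  direction (-0.8660, -0.5000); cell (1,4); t to first gridline: x 0.9122, y 0.9800 (then +1.1547 / +2.0000)
    (0,4) via x @ 0.9122  # hit
  → r_4 = 0.9122

ranges = [0.4200, 0.2425, 1.5800, 0.9122]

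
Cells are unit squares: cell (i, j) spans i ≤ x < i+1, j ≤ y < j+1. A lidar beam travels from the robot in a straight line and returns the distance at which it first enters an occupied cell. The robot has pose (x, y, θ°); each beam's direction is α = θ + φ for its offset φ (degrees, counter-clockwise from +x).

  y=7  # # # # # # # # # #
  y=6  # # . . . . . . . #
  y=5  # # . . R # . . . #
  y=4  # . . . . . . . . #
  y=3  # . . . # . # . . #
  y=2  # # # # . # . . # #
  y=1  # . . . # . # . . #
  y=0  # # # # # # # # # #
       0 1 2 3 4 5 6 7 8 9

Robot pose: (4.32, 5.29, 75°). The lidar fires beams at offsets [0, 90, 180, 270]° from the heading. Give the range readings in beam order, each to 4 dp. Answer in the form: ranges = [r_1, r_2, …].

ranges = [1.7703, 2.4018, 2.3708, 0.7040]

beam 1: φ=0°, α=75°
  direction (0.2588, 0.9659); cell (4,5); t to first gridline: x 2.6273, y 0.7350 (then +3.8637 / +1.0353)
    (4,6) via y @ 0.7350
    (4,7) via y @ 1.7703  # hit
  → r_1 = 1.7703
beam 2: φ=90°, α=165°
  direction (-0.9659, 0.2588); cell (4,5); t to first gridline: x 0.3313, y 2.7432 (then +1.0353 / +3.8637)
    (3,5) via x @ 0.3313
    (2,5) via x @ 1.3666
    (1,5) via x @ 2.4018  # hit
  → r_2 = 2.4018
beam 3: φ=180°, α=255°
  direction (-0.2588, -0.9659); cell (4,5); t to first gridline: x 1.2364, y 0.3002 (then +3.8637 / +1.0353)
    (4,4) via y @ 0.3002
    (3,4) via x @ 1.2364
    (3,3) via y @ 1.3355
    (3,2) via y @ 2.3708  # hit
  → r_3 = 2.3708
beam 4: φ=270°, α=345°
  direction (0.9659, -0.2588); cell (4,5); t to first gridline: x 0.7040, y 1.1205 (then +1.0353 / +3.8637)
    (5,5) via x @ 0.7040  # hit
  → r_4 = 0.7040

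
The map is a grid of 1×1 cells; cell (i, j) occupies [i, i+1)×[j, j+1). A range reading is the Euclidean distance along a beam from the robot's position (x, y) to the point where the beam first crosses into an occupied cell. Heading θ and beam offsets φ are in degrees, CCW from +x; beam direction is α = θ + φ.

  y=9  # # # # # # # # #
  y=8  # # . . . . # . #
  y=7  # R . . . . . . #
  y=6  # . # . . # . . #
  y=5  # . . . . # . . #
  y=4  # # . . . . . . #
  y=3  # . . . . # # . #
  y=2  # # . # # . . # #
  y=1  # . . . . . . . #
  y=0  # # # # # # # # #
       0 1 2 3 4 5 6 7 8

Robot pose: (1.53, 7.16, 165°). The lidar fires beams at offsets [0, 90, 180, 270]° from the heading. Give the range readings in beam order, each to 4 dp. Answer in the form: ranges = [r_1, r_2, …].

beam 1: φ=0°, α=165°
  dir = (cos 165°, sin 165°) = (-0.9659, 0.2588); from cell (1,7)
  next x-line at t=0.5487, next y-line at t=3.2455; Δt_x=1.0353, Δt_y=3.8637
    x: enter (0,7) at t=0.5487 ← occupied
  → r_1 = 0.5487
beam 2: φ=90°, α=255°
  dir = (cos 255°, sin 255°) = (-0.2588, -0.9659); from cell (1,7)
  next x-line at t=2.0478, next y-line at t=0.1656; Δt_x=3.8637, Δt_y=1.0353
    y: enter (1,6) at t=0.1656
    y: enter (1,5) at t=1.2009
    x: enter (0,5) at t=2.0478 ← occupied
  → r_2 = 2.0478
beam 3: φ=180°, α=345°
  dir = (cos 345°, sin 345°) = (0.9659, -0.2588); from cell (1,7)
  next x-line at t=0.4866, next y-line at t=0.6182; Δt_x=1.0353, Δt_y=3.8637
    x: enter (2,7) at t=0.4866
    y: enter (2,6) at t=0.6182 ← occupied
  → r_3 = 0.6182
beam 4: φ=270°, α=75°
  dir = (cos 75°, sin 75°) = (0.2588, 0.9659); from cell (1,7)
  next x-line at t=1.8159, next y-line at t=0.8696; Δt_x=3.8637, Δt_y=1.0353
    y: enter (1,8) at t=0.8696 ← occupied
  → r_4 = 0.8696

ranges = [0.5487, 2.0478, 0.6182, 0.8696]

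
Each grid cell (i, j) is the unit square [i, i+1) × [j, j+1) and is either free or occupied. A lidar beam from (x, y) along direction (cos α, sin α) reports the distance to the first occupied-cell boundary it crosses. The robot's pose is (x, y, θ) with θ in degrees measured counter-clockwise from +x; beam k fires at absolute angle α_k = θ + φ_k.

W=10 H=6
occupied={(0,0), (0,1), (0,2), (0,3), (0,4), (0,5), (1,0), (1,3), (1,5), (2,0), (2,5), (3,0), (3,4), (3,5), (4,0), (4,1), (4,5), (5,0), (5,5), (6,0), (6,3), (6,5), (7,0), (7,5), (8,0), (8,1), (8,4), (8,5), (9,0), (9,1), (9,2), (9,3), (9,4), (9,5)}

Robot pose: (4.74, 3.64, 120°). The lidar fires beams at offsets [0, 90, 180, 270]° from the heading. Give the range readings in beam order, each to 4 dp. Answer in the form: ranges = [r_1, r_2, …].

ranges = [1.4800, 4.3186, 3.0484, 2.7200]

beam 1: φ=0°, α=120°
  cosα=-0.5000 sinα=0.8660 | (4,3) | tMaxX 1.4800 tMaxY 0.4157 | tΔX 2.0000 tΔY 1.1547
    t=0.4157 [y] (4,4)
    t=1.4800 [x] (3,4) — stop
  → r_1 = 1.4800
beam 2: φ=90°, α=210°
  cosα=-0.8660 sinα=-0.5000 | (4,3) | tMaxX 0.8545 tMaxY 1.2800 | tΔX 1.1547 tΔY 2.0000
    t=0.8545 [x] (3,3)
    t=1.2800 [y] (3,2)
    t=2.0092 [x] (2,2)
    t=3.1639 [x] (1,2)
    t=3.2800 [y] (1,1)
    t=4.3186 [x] (0,1) — stop
  → r_2 = 4.3186
beam 3: φ=180°, α=300°
  cosα=0.5000 sinα=-0.8660 | (4,3) | tMaxX 0.5200 tMaxY 0.7390 | tΔX 2.0000 tΔY 1.1547
    t=0.5200 [x] (5,3)
    t=0.7390 [y] (5,2)
    t=1.8937 [y] (5,1)
    t=2.5200 [x] (6,1)
    t=3.0484 [y] (6,0) — stop
  → r_3 = 3.0484
beam 4: φ=270°, α=30°
  cosα=0.8660 sinα=0.5000 | (4,3) | tMaxX 0.3002 tMaxY 0.7200 | tΔX 1.1547 tΔY 2.0000
    t=0.3002 [x] (5,3)
    t=0.7200 [y] (5,4)
    t=1.4549 [x] (6,4)
    t=2.6096 [x] (7,4)
    t=2.7200 [y] (7,5) — stop
  → r_4 = 2.7200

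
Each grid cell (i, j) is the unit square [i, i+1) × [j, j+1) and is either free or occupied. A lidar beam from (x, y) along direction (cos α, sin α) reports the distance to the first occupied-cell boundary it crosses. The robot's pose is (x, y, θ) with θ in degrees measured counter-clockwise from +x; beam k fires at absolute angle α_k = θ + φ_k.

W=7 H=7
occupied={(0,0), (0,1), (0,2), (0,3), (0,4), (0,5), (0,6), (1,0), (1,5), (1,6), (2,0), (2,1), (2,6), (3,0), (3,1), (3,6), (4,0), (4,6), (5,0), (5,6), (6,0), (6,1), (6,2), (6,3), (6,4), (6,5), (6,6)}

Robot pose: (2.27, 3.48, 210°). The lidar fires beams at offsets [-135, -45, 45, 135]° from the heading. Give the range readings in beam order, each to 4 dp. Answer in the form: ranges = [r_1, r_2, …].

ranges = [2.6089, 1.3148, 2.5675, 3.8616]

beam 1: φ=-135°, α=75°
  direction (0.2588, 0.9659); cell (2,3); t to first gridline: x 2.8205, y 0.5383 (then +3.8637 / +1.0353)
    (2,4) via y @ 0.5383
    (2,5) via y @ 1.5736
    (2,6) via y @ 2.6089  # hit
  → r_1 = 2.6089
beam 2: φ=-45°, α=165°
  direction (-0.9659, 0.2588); cell (2,3); t to first gridline: x 0.2795, y 2.0091 (then +1.0353 / +3.8637)
    (1,3) via x @ 0.2795
    (0,3) via x @ 1.3148  # hit
  → r_2 = 1.3148
beam 3: φ=45°, α=255°
  direction (-0.2588, -0.9659); cell (2,3); t to first gridline: x 1.0432, y 0.4969 (then +3.8637 / +1.0353)
    (2,2) via y @ 0.4969
    (1,2) via x @ 1.0432
    (1,1) via y @ 1.5322
    (1,0) via y @ 2.5675  # hit
  → r_3 = 2.5675
beam 4: φ=135°, α=345°
  direction (0.9659, -0.2588); cell (2,3); t to first gridline: x 0.7558, y 1.8546 (then +1.0353 / +3.8637)
    (3,3) via x @ 0.7558
    (4,3) via x @ 1.7910
    (4,2) via y @ 1.8546
    (5,2) via x @ 2.8263
    (6,2) via x @ 3.8616  # hit
  → r_4 = 3.8616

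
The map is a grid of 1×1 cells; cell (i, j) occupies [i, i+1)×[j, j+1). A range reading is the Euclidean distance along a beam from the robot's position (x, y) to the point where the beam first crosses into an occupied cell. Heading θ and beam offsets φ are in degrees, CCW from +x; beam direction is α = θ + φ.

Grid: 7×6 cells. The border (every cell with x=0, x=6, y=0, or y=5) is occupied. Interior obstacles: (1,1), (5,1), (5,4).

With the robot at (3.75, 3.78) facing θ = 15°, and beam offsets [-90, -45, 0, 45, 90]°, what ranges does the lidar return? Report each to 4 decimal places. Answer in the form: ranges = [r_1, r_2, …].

beam 1: φ=-90°, α=285°
  d=(0.2588,-0.9659)  start (3,3)  tX=0.9659 tY=0.8075  stride 1/|dx|=3.8637 1/|dy|=1.0353
    cross y-line → (3,2), t=0.8075
    cross x-line → (4,2), t=0.9659
    cross y-line → (4,1), t=1.8428
    cross y-line → (4,0), t=2.8781 (wall)
  → r_1 = 2.8781
beam 2: φ=-45°, α=330°
  d=(0.8660,-0.5000)  start (3,3)  tX=0.2887 tY=1.5600  stride 1/|dx|=1.1547 1/|dy|=2.0000
    cross x-line → (4,3), t=0.2887
    cross x-line → (5,3), t=1.4434
    cross y-line → (5,2), t=1.5600
    cross x-line → (6,2), t=2.5981 (wall)
  → r_2 = 2.5981
beam 3: φ=0°, α=15°
  d=(0.9659,0.2588)  start (3,3)  tX=0.2588 tY=0.8500  stride 1/|dx|=1.0353 1/|dy|=3.8637
    cross x-line → (4,3), t=0.2588
    cross y-line → (4,4), t=0.8500
    cross x-line → (5,4), t=1.2941 (wall)
  → r_3 = 1.2941
beam 4: φ=45°, α=60°
  d=(0.5000,0.8660)  start (3,3)  tX=0.5000 tY=0.2540  stride 1/|dx|=2.0000 1/|dy|=1.1547
    cross y-line → (3,4), t=0.2540
    cross x-line → (4,4), t=0.5000
    cross y-line → (4,5), t=1.4087 (wall)
  → r_4 = 1.4087
beam 5: φ=90°, α=105°
  d=(-0.2588,0.9659)  start (3,3)  tX=2.8978 tY=0.2278  stride 1/|dx|=3.8637 1/|dy|=1.0353
    cross y-line → (3,4), t=0.2278
    cross y-line → (3,5), t=1.2630 (wall)
  → r_5 = 1.2630

ranges = [2.8781, 2.5981, 1.2941, 1.4087, 1.2630]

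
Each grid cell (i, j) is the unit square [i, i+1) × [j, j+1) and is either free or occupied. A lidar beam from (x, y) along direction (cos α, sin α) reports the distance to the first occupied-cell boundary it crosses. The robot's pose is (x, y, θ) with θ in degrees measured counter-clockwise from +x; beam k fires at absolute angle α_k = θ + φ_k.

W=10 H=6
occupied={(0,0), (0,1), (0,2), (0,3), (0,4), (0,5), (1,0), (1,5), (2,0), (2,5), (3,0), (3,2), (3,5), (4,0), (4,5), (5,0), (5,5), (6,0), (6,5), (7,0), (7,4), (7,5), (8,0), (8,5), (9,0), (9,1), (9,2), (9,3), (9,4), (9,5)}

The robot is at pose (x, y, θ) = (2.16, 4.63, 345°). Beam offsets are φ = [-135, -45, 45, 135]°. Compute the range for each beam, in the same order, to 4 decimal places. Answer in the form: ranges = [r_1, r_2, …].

beam 1: φ=-135°, α=210°
  cosα=-0.8660 sinα=-0.5000 | (2,4) | tMaxX 0.1848 tMaxY 1.2600 | tΔX 1.1547 tΔY 2.0000
    t=0.1848 [x] (1,4)
    t=1.2600 [y] (1,3)
    t=1.3395 [x] (0,3) — stop
  → r_1 = 1.3395
beam 2: φ=-45°, α=300°
  cosα=0.5000 sinα=-0.8660 | (2,4) | tMaxX 1.6800 tMaxY 0.7275 | tΔX 2.0000 tΔY 1.1547
    t=0.7275 [y] (2,3)
    t=1.6800 [x] (3,3)
    t=1.8822 [y] (3,2) — stop
  → r_2 = 1.8822
beam 3: φ=45°, α=30°
  cosα=0.8660 sinα=0.5000 | (2,4) | tMaxX 0.9699 tMaxY 0.7400 | tΔX 1.1547 tΔY 2.0000
    t=0.7400 [y] (2,5) — stop
  → r_3 = 0.7400
beam 4: φ=135°, α=120°
  cosα=-0.5000 sinα=0.8660 | (2,4) | tMaxX 0.3200 tMaxY 0.4272 | tΔX 2.0000 tΔY 1.1547
    t=0.3200 [x] (1,4)
    t=0.4272 [y] (1,5) — stop
  → r_4 = 0.4272

ranges = [1.3395, 1.8822, 0.7400, 0.4272]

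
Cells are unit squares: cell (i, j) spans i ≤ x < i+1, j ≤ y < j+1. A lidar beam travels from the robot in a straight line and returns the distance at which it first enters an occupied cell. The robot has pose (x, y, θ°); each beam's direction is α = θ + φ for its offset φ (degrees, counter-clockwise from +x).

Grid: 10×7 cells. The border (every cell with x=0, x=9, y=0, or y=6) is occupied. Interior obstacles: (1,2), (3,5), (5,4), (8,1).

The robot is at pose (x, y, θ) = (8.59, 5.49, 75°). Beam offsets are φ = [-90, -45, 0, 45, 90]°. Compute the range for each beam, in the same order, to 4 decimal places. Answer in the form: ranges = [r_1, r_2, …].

ranges = [0.4245, 0.4734, 0.5280, 0.5889, 1.9705]

beam 1: φ=-90°, α=345°
  d=(0.9659,-0.2588)  start (8,5)  tX=0.4245 tY=1.8932  stride 1/|dx|=1.0353 1/|dy|=3.8637
    cross x-line → (9,5), t=0.4245 (wall)
  → r_1 = 0.4245
beam 2: φ=-45°, α=30°
  d=(0.8660,0.5000)  start (8,5)  tX=0.4734 tY=1.0200  stride 1/|dx|=1.1547 1/|dy|=2.0000
    cross x-line → (9,5), t=0.4734 (wall)
  → r_2 = 0.4734
beam 3: φ=0°, α=75°
  d=(0.2588,0.9659)  start (8,5)  tX=1.5841 tY=0.5280  stride 1/|dx|=3.8637 1/|dy|=1.0353
    cross y-line → (8,6), t=0.5280 (wall)
  → r_3 = 0.5280
beam 4: φ=45°, α=120°
  d=(-0.5000,0.8660)  start (8,5)  tX=1.1800 tY=0.5889  stride 1/|dx|=2.0000 1/|dy|=1.1547
    cross y-line → (8,6), t=0.5889 (wall)
  → r_4 = 0.5889
beam 5: φ=90°, α=165°
  d=(-0.9659,0.2588)  start (8,5)  tX=0.6108 tY=1.9705  stride 1/|dx|=1.0353 1/|dy|=3.8637
    cross x-line → (7,5), t=0.6108
    cross x-line → (6,5), t=1.6461
    cross y-line → (6,6), t=1.9705 (wall)
  → r_5 = 1.9705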